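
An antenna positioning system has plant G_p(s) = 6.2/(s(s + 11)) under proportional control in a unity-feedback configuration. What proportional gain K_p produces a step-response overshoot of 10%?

K_p = 14

From %OS = 100·exp(−πζ/√(1−ζ²)) = 10%, ζ = −ln(0.1)/√(π²+ln²(0.1)) = 0.5912.
Characteristic equation s² + 11s + 6.2K_p = 0 gives ζ = 11/(2√(6.2K_p)).
Setting ζ = 0.5912: √(6.2K_p) = 11/(2·0.5912) = 9.304, so K_p = 86.56/6.2 = 14.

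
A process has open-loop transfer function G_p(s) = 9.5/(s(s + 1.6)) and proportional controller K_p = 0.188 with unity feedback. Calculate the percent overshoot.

9.56%

Closed-loop characteristic equation: s² + 1.6s + 1.786 = 0, so ω_n = 1.336 rad/s and ζ = 1.6/(2·1.336) = 0.5986.
%OS = 100·exp(−πζ/√(1−ζ²)) = 100·exp(−π·0.5986/√0.6417) = 9.56%.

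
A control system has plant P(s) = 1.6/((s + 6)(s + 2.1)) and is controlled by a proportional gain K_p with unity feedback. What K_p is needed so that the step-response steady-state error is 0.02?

The loop is type 0, so e_ss(step) = 1/(1 + K_pos) with K_pos = K_p·P(0).
P(0) = 0.127. Require 1/(1 + K_p·0.127) = 0.02, so 1 + 0.127·K_p = 50.
K_p = (50 − 1)/0.127 = 386.

K_p = 386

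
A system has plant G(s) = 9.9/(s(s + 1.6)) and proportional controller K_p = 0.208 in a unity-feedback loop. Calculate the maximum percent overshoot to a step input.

12.1%

From 1 + K_pG(s) = 0: s² + 1.6s + 2.059 = 0 ⇒ ω_n = 1.435, ζ = 0.5575.
%OS = 100·exp(−πζ/√(1−ζ²)) = 100·exp(−π·0.5575/√0.6892) = 12.1%.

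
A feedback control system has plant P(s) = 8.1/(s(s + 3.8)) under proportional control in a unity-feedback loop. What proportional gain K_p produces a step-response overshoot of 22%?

K_p = 2.36

From %OS = 100·exp(−πζ/√(1−ζ²)) = 22%, ζ = −ln(0.22)/√(π²+ln²(0.22)) = 0.4342.
Characteristic equation s² + 3.8s + 8.1K_p = 0 gives ζ = 3.8/(2√(8.1K_p)).
Setting ζ = 0.4342: √(8.1K_p) = 3.8/(2·0.4342) = 4.376, so K_p = 19.15/8.1 = 2.36.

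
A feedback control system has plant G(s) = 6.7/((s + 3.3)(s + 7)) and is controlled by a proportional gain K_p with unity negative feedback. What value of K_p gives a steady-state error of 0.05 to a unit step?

The loop is type 0, so e_ss(step) = 1/(1 + K_pos) with K_pos = K_p·G(0).
G(0) = 0.29. Require 1/(1 + K_p·0.29) = 0.05, so 1 + 0.29·K_p = 20.
K_p = (20 − 1)/0.29 = 65.5.

K_p = 65.5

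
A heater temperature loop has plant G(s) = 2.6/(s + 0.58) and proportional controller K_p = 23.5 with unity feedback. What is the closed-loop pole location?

s = -61.68

Closed-loop transfer function: T(s) = K_p·G(s)/(1 + K_p·G(s)) = 61.1/(s + 0.58 + 61.1) = 61.1/(s + 61.68).
The closed-loop pole is at s = −61.68.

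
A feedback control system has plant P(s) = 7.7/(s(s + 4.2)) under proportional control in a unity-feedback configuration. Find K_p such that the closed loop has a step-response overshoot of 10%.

K_p = 1.64

From %OS = 100·exp(−πζ/√(1−ζ²)) = 10%, ζ = −ln(0.1)/√(π²+ln²(0.1)) = 0.5912.
Characteristic equation s² + 4.2s + 7.7K_p = 0 gives ζ = 4.2/(2√(7.7K_p)).
Setting ζ = 0.5912: √(7.7K_p) = 4.2/(2·0.5912) = 3.552, so K_p = 12.62/7.7 = 1.64.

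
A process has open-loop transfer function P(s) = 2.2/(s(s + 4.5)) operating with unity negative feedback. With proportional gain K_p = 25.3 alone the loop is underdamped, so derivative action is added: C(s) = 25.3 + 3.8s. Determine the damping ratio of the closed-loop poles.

Forward path: (25.3 + 3.8s)·2.2/(s(s+4.5)). The closed-loop characteristic equation is s² + (4.5 + 2.2·3.8)s + 2.2·25.3 = 0.
That is s² + 12.86s + 55.66 = 0, so ω_n = 7.461 rad/s and ζ = 12.86/(2·7.461) = 0.8619.

ζ = 0.862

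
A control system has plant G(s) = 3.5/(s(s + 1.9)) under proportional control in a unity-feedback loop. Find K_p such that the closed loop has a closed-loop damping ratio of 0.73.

K_p = 0.484

Closed-loop characteristic equation: s² + 1.9s + K_p·3.5 = 0.
So ω_n = √(3.5K_p) and 2ζω_n = 1.9, giving ζ = 1.9/(2√(3.5K_p)).
Setting ζ = 0.73: √(3.5K_p) = 1.9/(2·0.73) = 1.301, so K_p = 1.694/3.5 = 0.484.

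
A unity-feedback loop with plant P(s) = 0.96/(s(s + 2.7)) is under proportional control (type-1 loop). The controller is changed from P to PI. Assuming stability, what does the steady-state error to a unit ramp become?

0

The integrator raises the loop to type 2, so K_v → ∞ and e_ss to a ramp is zero.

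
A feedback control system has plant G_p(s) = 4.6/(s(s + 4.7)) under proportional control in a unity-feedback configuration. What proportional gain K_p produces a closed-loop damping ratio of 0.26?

Closed-loop characteristic equation: s² + 4.7s + K_p·4.6 = 0.
So ω_n = √(4.6K_p) and 2ζω_n = 4.7, giving ζ = 4.7/(2√(4.6K_p)).
Setting ζ = 0.26: √(4.6K_p) = 4.7/(2·0.26) = 9.038, so K_p = 81.69/4.6 = 17.8.

K_p = 17.8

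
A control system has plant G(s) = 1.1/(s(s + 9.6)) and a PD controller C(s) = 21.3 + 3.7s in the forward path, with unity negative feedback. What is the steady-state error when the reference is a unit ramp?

The loop has one pole at the origin (type 1). Velocity error constant K_v = lim_{s→0} s·C(s)G(s) = 21.3·1.1/9.6 = 2.441.
Steady-state error to a unit ramp: e_ss = 1/K_v = 0.41.

0.41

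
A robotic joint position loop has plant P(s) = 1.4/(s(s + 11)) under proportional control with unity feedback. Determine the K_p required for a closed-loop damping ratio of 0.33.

Closed-loop characteristic equation: s² + 11s + K_p·1.4 = 0.
So ω_n = √(1.4K_p) and 2ζω_n = 11, giving ζ = 11/(2√(1.4K_p)).
Setting ζ = 0.33: √(1.4K_p) = 11/(2·0.33) = 16.67, so K_p = 277.8/1.4 = 198.

K_p = 198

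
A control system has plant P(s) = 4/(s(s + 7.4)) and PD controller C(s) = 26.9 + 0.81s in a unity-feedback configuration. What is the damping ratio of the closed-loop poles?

Forward path: (26.9 + 0.81s)·4/(s(s+7.4)). The closed-loop characteristic equation is s² + (7.4 + 4·0.81)s + 4·26.9 = 0.
That is s² + 10.64s + 107.6 = 0, so ω_n = 10.37 rad/s and ζ = 10.64/(2·10.37) = 0.5129.

ζ = 0.513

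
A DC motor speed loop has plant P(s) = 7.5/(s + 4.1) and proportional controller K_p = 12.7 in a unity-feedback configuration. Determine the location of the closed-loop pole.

s = -99.35

Closed-loop transfer function: T(s) = K_p·P(s)/(1 + K_p·P(s)) = 95.25/(s + 4.1 + 95.25) = 95.25/(s + 99.35).
The closed-loop pole is at s = −99.35.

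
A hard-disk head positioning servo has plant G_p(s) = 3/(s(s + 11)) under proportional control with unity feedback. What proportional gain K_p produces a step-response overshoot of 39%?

From %OS = 100·exp(−πζ/√(1−ζ²)) = 39%, ζ = −ln(0.39)/√(π²+ln²(0.39)) = 0.2871.
Characteristic equation s² + 11s + 3K_p = 0 gives ζ = 11/(2√(3K_p)).
Setting ζ = 0.2871: √(3K_p) = 11/(2·0.2871) = 19.16, so K_p = 367/3 = 122.

K_p = 122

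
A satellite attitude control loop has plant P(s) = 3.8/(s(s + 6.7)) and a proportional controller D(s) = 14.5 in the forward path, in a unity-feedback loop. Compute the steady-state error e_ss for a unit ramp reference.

The loop has one pole at the origin (type 1). Velocity error constant K_v = lim_{s→0} s·D(s)P(s) = 14.5·3.8/6.7 = 8.224.
Steady-state error to a unit ramp: e_ss = 1/K_v = 0.122.

0.122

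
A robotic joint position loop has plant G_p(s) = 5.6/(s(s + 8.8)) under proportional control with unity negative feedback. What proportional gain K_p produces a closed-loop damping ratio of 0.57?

Closed-loop characteristic equation: s² + 8.8s + K_p·5.6 = 0.
So ω_n = √(5.6K_p) and 2ζω_n = 8.8, giving ζ = 8.8/(2√(5.6K_p)).
Setting ζ = 0.57: √(5.6K_p) = 8.8/(2·0.57) = 7.719, so K_p = 59.59/5.6 = 10.6.

K_p = 10.6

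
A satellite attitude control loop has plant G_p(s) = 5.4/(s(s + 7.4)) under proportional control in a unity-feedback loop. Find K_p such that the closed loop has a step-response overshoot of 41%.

From %OS = 100·exp(−πζ/√(1−ζ²)) = 41%, ζ = −ln(0.41)/√(π²+ln²(0.41)) = 0.273.
Characteristic equation s² + 7.4s + 5.4K_p = 0 gives ζ = 7.4/(2√(5.4K_p)).
Setting ζ = 0.273: √(5.4K_p) = 7.4/(2·0.273) = 13.55, so K_p = 183.7/5.4 = 34.

K_p = 34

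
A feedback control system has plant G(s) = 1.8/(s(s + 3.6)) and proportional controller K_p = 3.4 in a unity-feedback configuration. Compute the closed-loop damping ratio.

With unity feedback the closed-loop characteristic equation is s² + 3.6s + 3.4·1.8 = s² + 3.6s + 6.12 = 0.
So ω_n² = 6.12 ⇒ ω_n = 2.474 rad/s, and ζ = 3.6/(2ω_n) = 0.728.

ζ = 0.728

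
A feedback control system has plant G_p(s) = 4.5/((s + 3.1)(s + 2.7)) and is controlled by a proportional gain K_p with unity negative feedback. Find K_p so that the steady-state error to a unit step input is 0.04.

K_p = 44.6

For a type-0 loop with proportional control, e_ss = 1/(1 + K_p·G_p(0)).
G_p(0) = 0.5376. Require 1/(1 + K_p·0.5376) = 0.04, so 1 + 0.5376·K_p = 25.
K_p = (25 − 1)/0.5376 = 44.6.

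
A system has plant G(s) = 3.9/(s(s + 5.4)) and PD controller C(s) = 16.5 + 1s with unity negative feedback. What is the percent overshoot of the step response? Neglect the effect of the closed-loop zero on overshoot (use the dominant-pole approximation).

Forward path: (16.5 + 1s)·3.9/(s(s+5.4)). The closed-loop characteristic equation is s² + (5.4 + 3.9·1)s + 3.9·16.5 = 0.
That is s² + 9.3s + 64.35 = 0, so ω_n = 8.022 rad/s and ζ = 9.3/(2·8.022) = 0.5797.
%OS = 100·exp(−πζ/√(1−ζ²)) = 10.7%.

10.7%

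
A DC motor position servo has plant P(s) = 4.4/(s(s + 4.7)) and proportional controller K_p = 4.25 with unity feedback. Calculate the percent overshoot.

Closed-loop characteristic equation: s² + 4.7s + 18.7 = 0, so ω_n = 4.324 rad/s and ζ = 4.7/(2·4.324) = 0.5434.
%OS = 100·exp(−πζ/√(1−ζ²)) = 100·exp(−π·0.5434/√0.7047) = 13.1%.

13.1%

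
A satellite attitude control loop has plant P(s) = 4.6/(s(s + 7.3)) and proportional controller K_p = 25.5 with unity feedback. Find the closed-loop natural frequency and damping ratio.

The closed-loop denominator is s(s+7.3) + 25.5·4.6 = s² + 7.3s + 117.3.
Matching s² + 2ζω_n s + ω_n²: ω_n = √117.3 = 10.83 rad/s and 2ζω_n = 7.3, so ζ = 7.3/(2·10.83) = 0.337.

ω_n = 10.8 rad/s, ζ = 0.337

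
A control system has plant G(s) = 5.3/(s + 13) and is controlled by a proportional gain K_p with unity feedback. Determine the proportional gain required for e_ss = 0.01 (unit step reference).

K_p = 243

The loop is type 0, so e_ss(step) = 1/(1 + K_pos) with K_pos = K_p·G(0).
G(0) = 0.4077. Require 1/(1 + K_p·0.4077) = 0.01, so 1 + 0.4077·K_p = 100.
K_p = (100 − 1)/0.4077 = 243.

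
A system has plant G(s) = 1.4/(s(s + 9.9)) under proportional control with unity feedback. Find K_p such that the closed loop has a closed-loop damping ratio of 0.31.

K_p = 182

Closed-loop characteristic equation: s² + 9.9s + K_p·1.4 = 0.
So ω_n = √(1.4K_p) and 2ζω_n = 9.9, giving ζ = 9.9/(2√(1.4K_p)).
Setting ζ = 0.31: √(1.4K_p) = 9.9/(2·0.31) = 15.97, so K_p = 255/1.4 = 182.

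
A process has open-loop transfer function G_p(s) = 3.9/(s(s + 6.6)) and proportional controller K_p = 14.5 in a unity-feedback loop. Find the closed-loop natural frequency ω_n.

ω_n = 7.52 rad/s

With unity feedback the closed-loop characteristic equation is s² + 6.6s + 14.5·3.9 = s² + 6.6s + 56.55 = 0.
Matching s² + 2ζω_n s + ω_n²: ω_n = √56.55 = 7.52 rad/s and 2ζω_n = 6.6, so ζ = 6.6/(2·7.52) = 0.439.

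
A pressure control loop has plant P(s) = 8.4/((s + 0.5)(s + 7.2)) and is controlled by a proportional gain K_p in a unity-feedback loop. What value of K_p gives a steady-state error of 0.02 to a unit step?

K_p = 21

For a type-0 loop with proportional control, e_ss = 1/(1 + K_p·P(0)).
P(0) = 2.333. Require 1/(1 + K_p·2.333) = 0.02, so 1 + 2.333·K_p = 50.
K_p = (50 − 1)/2.333 = 21.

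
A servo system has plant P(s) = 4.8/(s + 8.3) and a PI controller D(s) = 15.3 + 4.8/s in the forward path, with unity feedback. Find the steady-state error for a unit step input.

0

The open loop D(s)P(s) has a pole at the origin (type 1), so the static position error constant is infinite and e_ss = 1/(1+∞) = 0.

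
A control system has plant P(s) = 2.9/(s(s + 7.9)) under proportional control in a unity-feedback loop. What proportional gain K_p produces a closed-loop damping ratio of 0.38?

K_p = 37.3

Closed-loop characteristic equation: s² + 7.9s + K_p·2.9 = 0.
So ω_n = √(2.9K_p) and 2ζω_n = 7.9, giving ζ = 7.9/(2√(2.9K_p)).
Setting ζ = 0.38: √(2.9K_p) = 7.9/(2·0.38) = 10.39, so K_p = 108.1/2.9 = 37.3.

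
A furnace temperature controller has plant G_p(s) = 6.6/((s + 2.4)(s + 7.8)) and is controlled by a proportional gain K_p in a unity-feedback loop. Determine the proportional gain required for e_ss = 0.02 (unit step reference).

The loop is type 0, so e_ss(step) = 1/(1 + K_pos) with K_pos = K_p·G_p(0).
G_p(0) = 0.3526. Require 1/(1 + K_p·0.3526) = 0.02, so 1 + 0.3526·K_p = 50.
K_p = (50 − 1)/0.3526 = 139.

K_p = 139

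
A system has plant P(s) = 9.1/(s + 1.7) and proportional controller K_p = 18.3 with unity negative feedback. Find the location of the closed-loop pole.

Closed-loop transfer function: T(s) = K_p·P(s)/(1 + K_p·P(s)) = 166.5/(s + 1.7 + 166.5) = 166.5/(s + 168.2).
The closed-loop pole is at s = −168.2.

s = -168.2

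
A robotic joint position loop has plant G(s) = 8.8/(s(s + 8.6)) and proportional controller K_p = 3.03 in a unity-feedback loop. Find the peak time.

T_p = 1.1 s

From 1 + K_pG(s) = 0: s² + 8.6s + 26.66 = 0 ⇒ ω_n = 5.164, ζ = 0.8327.
Damped frequency ω_d = ω_n√(1−ζ²) = 2.859 rad/s, so peak time T_p = π/ω_d = 1.1 s.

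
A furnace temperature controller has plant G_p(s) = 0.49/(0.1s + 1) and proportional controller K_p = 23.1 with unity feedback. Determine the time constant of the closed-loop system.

τ = 0.00812 s

Closed loop: T(s) = K_p·G_p/(1+K_p·G_p) = 11.32/(0.1s + 1 + 11.32), with pole at s = −(1 + 11.32)/0.1 = −123.2.
Closed-loop time constant τ = 1/123.2 = 0.00812 s.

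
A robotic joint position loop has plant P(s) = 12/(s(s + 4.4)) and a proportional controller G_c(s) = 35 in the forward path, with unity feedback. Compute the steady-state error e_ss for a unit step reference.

The open loop G_c(s)P(s) has a pole at the origin (type 1), so the static position error constant is infinite and e_ss = 1/(1+∞) = 0.

0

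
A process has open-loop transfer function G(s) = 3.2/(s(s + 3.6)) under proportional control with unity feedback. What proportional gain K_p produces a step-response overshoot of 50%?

K_p = 21.8

From %OS = 100·exp(−πζ/√(1−ζ²)) = 50%, ζ = −ln(0.5)/√(π²+ln²(0.5)) = 0.2155.
Characteristic equation s² + 3.6s + 3.2K_p = 0 gives ζ = 3.6/(2√(3.2K_p)).
Setting ζ = 0.2155: √(3.2K_p) = 3.6/(2·0.2155) = 8.354, so K_p = 69.8/3.2 = 21.8.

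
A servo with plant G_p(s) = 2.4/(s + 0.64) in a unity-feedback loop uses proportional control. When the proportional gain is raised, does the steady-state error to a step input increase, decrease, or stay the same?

decrease

The position error constant K_pos = K_p·G_p(0) grows with K_p, and e_ss = 1/(1+K_pos) falls.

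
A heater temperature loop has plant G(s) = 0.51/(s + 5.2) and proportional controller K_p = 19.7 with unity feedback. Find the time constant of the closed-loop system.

τ = 0.0656 s

Closed-loop transfer function: T(s) = K_p·G(s)/(1 + K_p·G(s)) = 10.05/(s + 5.2 + 10.05) = 10.05/(s + 15.25).
Time constant τ = 1/15.25 = 0.0656 s.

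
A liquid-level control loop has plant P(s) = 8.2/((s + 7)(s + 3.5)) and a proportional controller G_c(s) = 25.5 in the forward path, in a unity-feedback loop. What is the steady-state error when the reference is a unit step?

0.105

The loop is type 0. Static position error constant K_pos = G_c(0)·P(0) = 25.5·0.3347 = 8.535.
Steady-state error to a unit step: e_ss = 1/(1+K_pos) = 1/9.535 = 0.105.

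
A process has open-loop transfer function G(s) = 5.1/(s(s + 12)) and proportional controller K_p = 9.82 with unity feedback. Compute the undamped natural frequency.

ω_n = 7.08 rad/s

With unity feedback the closed-loop characteristic equation is s² + 12s + 9.82·5.1 = s² + 12s + 50.08 = 0.
So ω_n² = 50.08 ⇒ ω_n = 7.077 rad/s, and ζ = 12/(2ω_n) = 0.848.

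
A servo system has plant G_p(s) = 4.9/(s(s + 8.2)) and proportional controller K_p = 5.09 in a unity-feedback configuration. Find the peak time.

From 1 + K_pG_p(s) = 0: s² + 8.2s + 24.94 = 0 ⇒ ω_n = 4.994, ζ = 0.821.
Damped frequency ω_d = ω_n√(1−ζ²) = 2.851 rad/s, so peak time T_p = π/ω_d = 1.1 s.

T_p = 1.1 s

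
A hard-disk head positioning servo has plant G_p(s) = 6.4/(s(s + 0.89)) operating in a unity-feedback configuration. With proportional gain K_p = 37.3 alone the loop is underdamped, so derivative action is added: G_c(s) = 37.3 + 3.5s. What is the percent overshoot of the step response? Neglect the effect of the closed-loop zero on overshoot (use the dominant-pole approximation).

Forward path: (37.3 + 3.5s)·6.4/(s(s+0.89)). The closed-loop characteristic equation is s² + (0.89 + 6.4·3.5)s + 6.4·37.3 = 0.
That is s² + 23.29s + 238.7 = 0, so ω_n = 15.45 rad/s and ζ = 23.29/(2·15.45) = 0.7537.
%OS = 100·exp(−πζ/√(1−ζ²)) = 2.72%.

2.72%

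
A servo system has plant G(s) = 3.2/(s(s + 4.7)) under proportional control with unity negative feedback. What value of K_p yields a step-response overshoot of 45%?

K_p = 28.4

From %OS = 100·exp(−πζ/√(1−ζ²)) = 45%, ζ = −ln(0.45)/√(π²+ln²(0.45)) = 0.2463.
Characteristic equation s² + 4.7s + 3.2K_p = 0 gives ζ = 4.7/(2√(3.2K_p)).
Setting ζ = 0.2463: √(3.2K_p) = 4.7/(2·0.2463) = 9.54, so K_p = 91.01/3.2 = 28.4.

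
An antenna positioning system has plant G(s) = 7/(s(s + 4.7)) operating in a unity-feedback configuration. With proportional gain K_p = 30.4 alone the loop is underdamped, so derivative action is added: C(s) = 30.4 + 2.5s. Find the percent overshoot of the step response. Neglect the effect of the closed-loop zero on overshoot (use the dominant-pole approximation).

2.51%

Forward path: (30.4 + 2.5s)·7/(s(s+4.7)). The closed-loop characteristic equation is s² + (4.7 + 7·2.5)s + 7·30.4 = 0.
That is s² + 22.2s + 212.8 = 0, so ω_n = 14.59 rad/s and ζ = 22.2/(2·14.59) = 0.7609.
%OS = 100·exp(−πζ/√(1−ζ²)) = 2.51%.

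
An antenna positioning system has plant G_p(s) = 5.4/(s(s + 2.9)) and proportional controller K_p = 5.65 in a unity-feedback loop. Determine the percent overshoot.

From 1 + K_pG_p(s) = 0: s² + 2.9s + 30.51 = 0 ⇒ ω_n = 5.524, ζ = 0.2625.
%OS = 100·exp(−πζ/√(1−ζ²)) = 100·exp(−π·0.2625/√0.9311) = 42.5%.

42.5%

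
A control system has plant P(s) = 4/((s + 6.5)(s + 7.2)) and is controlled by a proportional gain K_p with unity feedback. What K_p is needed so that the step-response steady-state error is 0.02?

For a type-0 loop with proportional control, e_ss = 1/(1 + K_p·P(0)).
P(0) = 0.08547. Require 1/(1 + K_p·0.08547) = 0.02, so 1 + 0.08547·K_p = 50.
K_p = (50 − 1)/0.08547 = 573.

K_p = 573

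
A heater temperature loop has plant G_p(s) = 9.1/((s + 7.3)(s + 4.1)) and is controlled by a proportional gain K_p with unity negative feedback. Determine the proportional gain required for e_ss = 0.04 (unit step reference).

K_p = 78.9

Steady-state error for a unit step on this type-0 loop is 1/(1 + K_p·G_p(0)).
G_p(0) = 0.304. Require 1/(1 + K_p·0.304) = 0.04, so 1 + 0.304·K_p = 25.
K_p = (25 − 1)/0.304 = 78.9.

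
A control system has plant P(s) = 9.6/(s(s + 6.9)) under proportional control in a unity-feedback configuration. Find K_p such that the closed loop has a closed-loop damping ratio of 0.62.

Closed-loop characteristic equation: s² + 6.9s + K_p·9.6 = 0.
So ω_n = √(9.6K_p) and 2ζω_n = 6.9, giving ζ = 6.9/(2√(9.6K_p)).
Setting ζ = 0.62: √(9.6K_p) = 6.9/(2·0.62) = 5.565, so K_p = 30.96/9.6 = 3.23.

K_p = 3.23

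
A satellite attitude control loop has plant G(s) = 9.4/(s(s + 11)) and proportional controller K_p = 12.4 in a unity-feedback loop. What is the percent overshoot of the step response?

15.6%

Closed-loop characteristic equation: s² + 11s + 116.6 = 0, so ω_n = 10.8 rad/s and ζ = 11/(2·10.8) = 0.5094.
%OS = 100·exp(−πζ/√(1−ζ²)) = 100·exp(−π·0.5094/√0.7405) = 15.6%.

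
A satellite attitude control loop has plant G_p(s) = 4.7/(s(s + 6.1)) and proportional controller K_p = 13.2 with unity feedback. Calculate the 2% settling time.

T_s ≈ 1.31 s

From 1 + K_pG_p(s) = 0: s² + 6.1s + 62.04 = 0 ⇒ ω_n = 7.877, ζ = 0.3872.
2% settling time T_s ≈ 4/(ζω_n) = 4/3.05 = 1.31 s.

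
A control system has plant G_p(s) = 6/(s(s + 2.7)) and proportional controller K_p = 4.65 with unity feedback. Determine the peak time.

From 1 + K_pG_p(s) = 0: s² + 2.7s + 27.9 = 0 ⇒ ω_n = 5.282, ζ = 0.2556.
Damped frequency ω_d = ω_n√(1−ζ²) = 5.107 rad/s, so peak time T_p = π/ω_d = 0.615 s.

T_p = 0.615 s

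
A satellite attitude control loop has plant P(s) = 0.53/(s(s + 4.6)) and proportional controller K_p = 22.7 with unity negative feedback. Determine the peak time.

T_p = 1.21 s

From 1 + K_pP(s) = 0: s² + 4.6s + 12.03 = 0 ⇒ ω_n = 3.469, ζ = 0.6631.
Damped frequency ω_d = ω_n√(1−ζ²) = 2.596 rad/s, so peak time T_p = π/ω_d = 1.21 s.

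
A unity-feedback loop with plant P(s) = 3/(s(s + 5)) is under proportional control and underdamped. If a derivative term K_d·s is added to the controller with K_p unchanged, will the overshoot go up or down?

decrease

The derivative term adds K·K_d to the s-coefficient of the characteristic equation, raising 2ζω_n while ω_n is unchanged; ζ increases, so overshoot decreases.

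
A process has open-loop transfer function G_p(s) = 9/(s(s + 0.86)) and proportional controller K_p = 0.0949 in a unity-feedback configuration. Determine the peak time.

From 1 + K_pG_p(s) = 0: s² + 0.86s + 0.8541 = 0 ⇒ ω_n = 0.9242, ζ = 0.4653.
Damped frequency ω_d = ω_n√(1−ζ²) = 0.818 rad/s, so peak time T_p = π/ω_d = 3.84 s.

T_p = 3.84 s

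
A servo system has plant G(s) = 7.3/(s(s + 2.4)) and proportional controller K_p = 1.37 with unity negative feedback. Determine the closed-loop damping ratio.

ζ = 0.379

1 + K_p·G(s) = 0 gives s² + 2.4s + 10 = 0.
So ω_n² = 10 ⇒ ω_n = 3.162 rad/s, and ζ = 2.4/(2ω_n) = 0.379.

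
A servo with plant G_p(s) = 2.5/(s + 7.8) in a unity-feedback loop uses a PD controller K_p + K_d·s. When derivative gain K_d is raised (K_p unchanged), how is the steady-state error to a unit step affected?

K_d affects only the transient (the s-coefficient); the DC loop gain, and hence e_ss, depends only on K_p.

unchanged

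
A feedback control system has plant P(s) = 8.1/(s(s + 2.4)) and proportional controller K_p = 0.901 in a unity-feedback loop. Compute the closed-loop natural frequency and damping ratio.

With unity feedback the closed-loop characteristic equation is s² + 2.4s + 0.901·8.1 = s² + 2.4s + 7.298 = 0.
Matching s² + 2ζω_n s + ω_n²: ω_n = √7.298 = 2.701 rad/s and 2ζω_n = 2.4, so ζ = 2.4/(2·2.701) = 0.444.

ω_n = 2.7 rad/s, ζ = 0.444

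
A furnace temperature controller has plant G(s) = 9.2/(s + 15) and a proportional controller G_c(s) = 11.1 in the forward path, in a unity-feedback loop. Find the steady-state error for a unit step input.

The loop is type 0. Static position error constant K_pos = G_c(0)·G(0) = 11.1·0.6133 = 6.808.
Steady-state error to a unit step: e_ss = 1/(1+K_pos) = 1/7.808 = 0.128.

0.128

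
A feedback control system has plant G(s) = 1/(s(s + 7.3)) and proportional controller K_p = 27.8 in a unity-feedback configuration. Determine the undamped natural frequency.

1 + K_p·G(s) = 0 gives s² + 7.3s + 27.8 = 0.
Matching s² + 2ζω_n s + ω_n²: ω_n = √27.8 = 5.273 rad/s and 2ζω_n = 7.3, so ζ = 7.3/(2·5.273) = 0.692.

ω_n = 5.27 rad/s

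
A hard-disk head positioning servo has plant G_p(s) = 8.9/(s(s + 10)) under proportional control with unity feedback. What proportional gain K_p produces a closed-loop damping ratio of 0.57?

K_p = 8.65

Closed-loop characteristic equation: s² + 10s + K_p·8.9 = 0.
So ω_n = √(8.9K_p) and 2ζω_n = 10, giving ζ = 10/(2√(8.9K_p)).
Setting ζ = 0.57: √(8.9K_p) = 10/(2·0.57) = 8.772, so K_p = 76.95/8.9 = 8.65.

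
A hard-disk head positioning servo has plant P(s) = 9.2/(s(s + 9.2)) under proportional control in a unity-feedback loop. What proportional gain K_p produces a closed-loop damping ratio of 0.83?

Closed-loop characteristic equation: s² + 9.2s + K_p·9.2 = 0.
So ω_n = √(9.2K_p) and 2ζω_n = 9.2, giving ζ = 9.2/(2√(9.2K_p)).
Setting ζ = 0.83: √(9.2K_p) = 9.2/(2·0.83) = 5.542, so K_p = 30.72/9.2 = 3.34.

K_p = 3.34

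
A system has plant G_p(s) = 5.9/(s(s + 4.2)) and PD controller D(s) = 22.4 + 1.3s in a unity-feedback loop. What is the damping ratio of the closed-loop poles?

ζ = 0.516

Forward path: (22.4 + 1.3s)·5.9/(s(s+4.2)). The closed-loop characteristic equation is s² + (4.2 + 5.9·1.3)s + 5.9·22.4 = 0.
That is s² + 11.87s + 132.2 = 0, so ω_n = 11.5 rad/s and ζ = 11.87/(2·11.5) = 0.5163.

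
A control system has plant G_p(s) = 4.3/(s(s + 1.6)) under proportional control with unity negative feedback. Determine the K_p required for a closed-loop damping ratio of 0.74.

K_p = 0.272

Closed-loop characteristic equation: s² + 1.6s + K_p·4.3 = 0.
So ω_n = √(4.3K_p) and 2ζω_n = 1.6, giving ζ = 1.6/(2√(4.3K_p)).
Setting ζ = 0.74: √(4.3K_p) = 1.6/(2·0.74) = 1.081, so K_p = 1.169/4.3 = 0.272.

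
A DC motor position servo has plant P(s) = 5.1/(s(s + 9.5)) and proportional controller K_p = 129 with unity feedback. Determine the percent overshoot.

55.3%

Closed-loop characteristic equation: s² + 9.5s + 657.9 = 0, so ω_n = 25.65 rad/s and ζ = 9.5/(2·25.65) = 0.1852.
%OS = 100·exp(−πζ/√(1−ζ²)) = 100·exp(−π·0.1852/√0.9657) = 55.3%.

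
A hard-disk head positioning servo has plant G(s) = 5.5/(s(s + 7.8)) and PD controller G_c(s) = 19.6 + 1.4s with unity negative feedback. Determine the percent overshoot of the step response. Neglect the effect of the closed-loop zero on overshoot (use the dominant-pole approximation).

2.95%

Forward path: (19.6 + 1.4s)·5.5/(s(s+7.8)). The closed-loop characteristic equation is s² + (7.8 + 5.5·1.4)s + 5.5·19.6 = 0.
That is s² + 15.5s + 107.8 = 0, so ω_n = 10.38 rad/s and ζ = 15.5/(2·10.38) = 0.7464.
%OS = 100·exp(−πζ/√(1−ζ²)) = 2.95%.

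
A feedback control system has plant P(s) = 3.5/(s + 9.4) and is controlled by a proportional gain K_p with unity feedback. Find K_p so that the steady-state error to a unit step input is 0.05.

For a type-0 loop with proportional control, e_ss = 1/(1 + K_p·P(0)).
P(0) = 0.3723. Require 1/(1 + K_p·0.3723) = 0.05, so 1 + 0.3723·K_p = 20.
K_p = (20 − 1)/0.3723 = 51.

K_p = 51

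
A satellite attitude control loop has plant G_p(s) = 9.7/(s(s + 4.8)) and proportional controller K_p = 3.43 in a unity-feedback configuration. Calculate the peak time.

T_p = 0.599 s

Closed-loop characteristic equation: s² + 4.8s + 33.27 = 0, so ω_n = 5.768 rad/s and ζ = 4.8/(2·5.768) = 0.4161.
Damped frequency ω_d = ω_n√(1−ζ²) = 5.245 rad/s, so peak time T_p = π/ω_d = 0.599 s.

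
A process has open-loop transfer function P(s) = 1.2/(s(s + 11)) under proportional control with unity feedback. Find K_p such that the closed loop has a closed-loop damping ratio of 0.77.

Closed-loop characteristic equation: s² + 11s + K_p·1.2 = 0.
So ω_n = √(1.2K_p) and 2ζω_n = 11, giving ζ = 11/(2√(1.2K_p)).
Setting ζ = 0.77: √(1.2K_p) = 11/(2·0.77) = 7.143, so K_p = 51.02/1.2 = 42.5.

K_p = 42.5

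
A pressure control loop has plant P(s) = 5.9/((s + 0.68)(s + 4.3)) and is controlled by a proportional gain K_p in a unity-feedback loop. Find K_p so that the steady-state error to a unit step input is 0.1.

The loop is type 0, so e_ss(step) = 1/(1 + K_pos) with K_pos = K_p·P(0).
P(0) = 2.018. Require 1/(1 + K_p·2.018) = 0.1, so 1 + 2.018·K_p = 10.
K_p = (10 − 1)/2.018 = 4.46.

K_p = 4.46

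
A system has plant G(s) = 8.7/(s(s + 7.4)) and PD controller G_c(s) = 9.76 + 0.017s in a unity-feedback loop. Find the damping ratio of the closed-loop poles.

ζ = 0.41

Forward path: (9.76 + 0.017s)·8.7/(s(s+7.4)). The closed-loop characteristic equation is s² + (7.4 + 8.7·0.017)s + 8.7·9.76 = 0.
That is s² + 7.548s + 84.91 = 0, so ω_n = 9.215 rad/s and ζ = 7.548/(2·9.215) = 0.4096.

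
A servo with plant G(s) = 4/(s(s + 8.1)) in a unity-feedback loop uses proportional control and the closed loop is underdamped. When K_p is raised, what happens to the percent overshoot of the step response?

increase

Characteristic equation s² + 8.1s + K_p·4 = 0: raising K_p raises ω_n while 2ζω_n = 8.1 is fixed, so ζ falls and overshoot grows.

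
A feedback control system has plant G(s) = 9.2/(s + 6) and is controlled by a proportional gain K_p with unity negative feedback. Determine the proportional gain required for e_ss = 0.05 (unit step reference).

K_p = 12.4

The loop is type 0, so e_ss(step) = 1/(1 + K_pos) with K_pos = K_p·G(0).
G(0) = 1.533. Require 1/(1 + K_p·1.533) = 0.05, so 1 + 1.533·K_p = 20.
K_p = (20 − 1)/1.533 = 12.4.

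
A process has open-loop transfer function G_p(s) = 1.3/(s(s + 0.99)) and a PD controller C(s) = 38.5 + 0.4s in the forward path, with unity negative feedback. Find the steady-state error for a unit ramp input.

The loop has one pole at the origin (type 1). Velocity error constant K_v = lim_{s→0} s·C(s)G_p(s) = 38.5·1.3/0.99 = 50.56.
Steady-state error to a unit ramp: e_ss = 1/K_v = 0.0198.

0.0198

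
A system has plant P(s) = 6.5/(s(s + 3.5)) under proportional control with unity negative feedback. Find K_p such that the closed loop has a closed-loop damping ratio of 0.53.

Closed-loop characteristic equation: s² + 3.5s + K_p·6.5 = 0.
So ω_n = √(6.5K_p) and 2ζω_n = 3.5, giving ζ = 3.5/(2√(6.5K_p)).
Setting ζ = 0.53: √(6.5K_p) = 3.5/(2·0.53) = 3.302, so K_p = 10.9/6.5 = 1.68.

K_p = 1.68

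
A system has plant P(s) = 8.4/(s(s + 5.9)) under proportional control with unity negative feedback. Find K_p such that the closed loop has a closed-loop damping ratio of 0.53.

Closed-loop characteristic equation: s² + 5.9s + K_p·8.4 = 0.
So ω_n = √(8.4K_p) and 2ζω_n = 5.9, giving ζ = 5.9/(2√(8.4K_p)).
Setting ζ = 0.53: √(8.4K_p) = 5.9/(2·0.53) = 5.566, so K_p = 30.98/8.4 = 3.69.

K_p = 3.69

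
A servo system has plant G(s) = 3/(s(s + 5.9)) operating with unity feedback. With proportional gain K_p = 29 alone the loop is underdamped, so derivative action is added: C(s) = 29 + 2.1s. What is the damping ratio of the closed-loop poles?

Forward path: (29 + 2.1s)·3/(s(s+5.9)). The closed-loop characteristic equation is s² + (5.9 + 3·2.1)s + 3·29 = 0.
That is s² + 12.2s + 87 = 0, so ω_n = 9.327 rad/s and ζ = 12.2/(2·9.327) = 0.654.

ζ = 0.654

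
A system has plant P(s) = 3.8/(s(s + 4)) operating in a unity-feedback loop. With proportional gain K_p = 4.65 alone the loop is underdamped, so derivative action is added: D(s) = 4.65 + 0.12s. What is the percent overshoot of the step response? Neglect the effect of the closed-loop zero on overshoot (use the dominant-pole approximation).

Forward path: (4.65 + 0.12s)·3.8/(s(s+4)). The closed-loop characteristic equation is s² + (4 + 3.8·0.12)s + 3.8·4.65 = 0.
That is s² + 4.456s + 17.67 = 0, so ω_n = 4.204 rad/s and ζ = 4.456/(2·4.204) = 0.53.
%OS = 100·exp(−πζ/√(1−ζ²)) = 14%.

14%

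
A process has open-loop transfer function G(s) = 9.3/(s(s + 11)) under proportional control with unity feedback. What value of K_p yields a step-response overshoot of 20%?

From %OS = 100·exp(−πζ/√(1−ζ²)) = 20%, ζ = −ln(0.2)/√(π²+ln²(0.2)) = 0.4559.
Characteristic equation s² + 11s + 9.3K_p = 0 gives ζ = 11/(2√(9.3K_p)).
Setting ζ = 0.4559: √(9.3K_p) = 11/(2·0.4559) = 12.06, so K_p = 145.5/9.3 = 15.6.

K_p = 15.6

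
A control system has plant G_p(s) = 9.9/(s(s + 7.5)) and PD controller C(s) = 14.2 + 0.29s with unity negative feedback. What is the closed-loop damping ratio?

ζ = 0.437

Forward path: (14.2 + 0.29s)·9.9/(s(s+7.5)). The closed-loop characteristic equation is s² + (7.5 + 9.9·0.29)s + 9.9·14.2 = 0.
That is s² + 10.37s + 140.6 = 0, so ω_n = 11.86 rad/s and ζ = 10.37/(2·11.86) = 0.4373.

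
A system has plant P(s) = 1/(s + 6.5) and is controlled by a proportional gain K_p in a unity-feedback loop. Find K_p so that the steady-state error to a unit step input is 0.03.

K_p = 210

The loop is type 0, so e_ss(step) = 1/(1 + K_pos) with K_pos = K_p·P(0).
P(0) = 0.1538. Require 1/(1 + K_p·0.1538) = 0.03, so 1 + 0.1538·K_p = 33.33.
K_p = (33.33 − 1)/0.1538 = 210.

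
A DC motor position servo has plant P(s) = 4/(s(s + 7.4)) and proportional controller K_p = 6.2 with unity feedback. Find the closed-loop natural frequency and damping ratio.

The closed-loop denominator is s(s+7.4) + 6.2·4 = s² + 7.4s + 24.8.
So ω_n² = 24.8 ⇒ ω_n = 4.98 rad/s, and ζ = 7.4/(2ω_n) = 0.743.

ω_n = 4.98 rad/s, ζ = 0.743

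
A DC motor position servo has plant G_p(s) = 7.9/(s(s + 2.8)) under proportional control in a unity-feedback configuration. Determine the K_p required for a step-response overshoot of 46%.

K_p = 4.31

From %OS = 100·exp(−πζ/√(1−ζ²)) = 46%, ζ = −ln(0.46)/√(π²+ln²(0.46)) = 0.24.
Characteristic equation s² + 2.8s + 7.9K_p = 0 gives ζ = 2.8/(2√(7.9K_p)).
Setting ζ = 0.24: √(7.9K_p) = 2.8/(2·0.24) = 5.834, so K_p = 34.04/7.9 = 4.31.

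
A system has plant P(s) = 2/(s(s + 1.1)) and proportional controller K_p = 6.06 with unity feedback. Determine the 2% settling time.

T_s ≈ 7.27 s

From 1 + K_pP(s) = 0: s² + 1.1s + 12.12 = 0 ⇒ ω_n = 3.481, ζ = 0.158.
2% settling time T_s ≈ 4/(ζω_n) = 4/0.55 = 7.27 s.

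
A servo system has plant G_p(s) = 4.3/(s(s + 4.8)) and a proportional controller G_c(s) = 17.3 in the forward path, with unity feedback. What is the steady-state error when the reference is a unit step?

0

The open loop G_c(s)G_p(s) has a pole at the origin (type 1), so the static position error constant is infinite and e_ss = 1/(1+∞) = 0.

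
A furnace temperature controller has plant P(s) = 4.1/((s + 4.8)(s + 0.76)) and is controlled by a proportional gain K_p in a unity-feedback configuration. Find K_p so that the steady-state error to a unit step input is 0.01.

For a type-0 loop with proportional control, e_ss = 1/(1 + K_p·P(0)).
P(0) = 1.124. Require 1/(1 + K_p·1.124) = 0.01, so 1 + 1.124·K_p = 100.
K_p = (100 − 1)/1.124 = 88.1.

K_p = 88.1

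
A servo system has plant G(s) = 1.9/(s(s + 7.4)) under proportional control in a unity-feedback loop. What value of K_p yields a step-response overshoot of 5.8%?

From %OS = 100·exp(−πζ/√(1−ζ²)) = 5.8%, ζ = −ln(0.058)/√(π²+ln²(0.058)) = 0.6716.
Characteristic equation s² + 7.4s + 1.9K_p = 0 gives ζ = 7.4/(2√(1.9K_p)).
Setting ζ = 0.6716: √(1.9K_p) = 7.4/(2·0.6716) = 5.51, so K_p = 30.36/1.9 = 16.

K_p = 16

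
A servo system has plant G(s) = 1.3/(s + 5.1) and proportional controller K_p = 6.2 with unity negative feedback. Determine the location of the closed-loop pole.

s = -13.16

Closed-loop transfer function: T(s) = K_p·G(s)/(1 + K_p·G(s)) = 8.06/(s + 5.1 + 8.06) = 8.06/(s + 13.16).
The closed-loop pole is at s = −13.16.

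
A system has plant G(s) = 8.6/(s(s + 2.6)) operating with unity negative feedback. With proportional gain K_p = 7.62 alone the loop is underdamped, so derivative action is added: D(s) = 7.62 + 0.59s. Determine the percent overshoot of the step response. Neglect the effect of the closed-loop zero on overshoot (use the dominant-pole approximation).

18.4%

Forward path: (7.62 + 0.59s)·8.6/(s(s+2.6)). The closed-loop characteristic equation is s² + (2.6 + 8.6·0.59)s + 8.6·7.62 = 0.
That is s² + 7.674s + 65.53 = 0, so ω_n = 8.095 rad/s and ζ = 7.674/(2·8.095) = 0.474.
%OS = 100·exp(−πζ/√(1−ζ²)) = 18.4%.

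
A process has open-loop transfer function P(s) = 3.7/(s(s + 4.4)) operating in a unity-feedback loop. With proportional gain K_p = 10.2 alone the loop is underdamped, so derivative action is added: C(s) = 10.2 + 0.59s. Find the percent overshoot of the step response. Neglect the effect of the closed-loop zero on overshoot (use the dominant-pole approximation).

Forward path: (10.2 + 0.59s)·3.7/(s(s+4.4)). The closed-loop characteristic equation is s² + (4.4 + 3.7·0.59)s + 3.7·10.2 = 0.
That is s² + 6.583s + 37.74 = 0, so ω_n = 6.143 rad/s and ζ = 6.583/(2·6.143) = 0.5358.
%OS = 100·exp(−πζ/√(1−ζ²)) = 13.6%.

13.6%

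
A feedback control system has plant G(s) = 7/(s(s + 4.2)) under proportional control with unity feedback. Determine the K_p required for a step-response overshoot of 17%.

From %OS = 100·exp(−πζ/√(1−ζ²)) = 17%, ζ = −ln(0.17)/√(π²+ln²(0.17)) = 0.4913.
Characteristic equation s² + 4.2s + 7K_p = 0 gives ζ = 4.2/(2√(7K_p)).
Setting ζ = 0.4913: √(7K_p) = 4.2/(2·0.4913) = 4.275, so K_p = 18.27/7 = 2.61.

K_p = 2.61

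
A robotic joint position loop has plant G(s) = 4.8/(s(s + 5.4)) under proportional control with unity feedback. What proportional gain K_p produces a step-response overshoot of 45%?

From %OS = 100·exp(−πζ/√(1−ζ²)) = 45%, ζ = −ln(0.45)/√(π²+ln²(0.45)) = 0.2463.
Characteristic equation s² + 5.4s + 4.8K_p = 0 gives ζ = 5.4/(2√(4.8K_p)).
Setting ζ = 0.2463: √(4.8K_p) = 5.4/(2·0.2463) = 10.96, so K_p = 120.1/4.8 = 25.

K_p = 25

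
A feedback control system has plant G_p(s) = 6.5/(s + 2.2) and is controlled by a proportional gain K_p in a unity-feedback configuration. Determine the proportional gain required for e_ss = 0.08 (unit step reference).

Steady-state error for a unit step on this type-0 loop is 1/(1 + K_p·G_p(0)).
G_p(0) = 2.955. Require 1/(1 + K_p·2.955) = 0.08, so 1 + 2.955·K_p = 12.5.
K_p = (12.5 − 1)/2.955 = 3.89.

K_p = 3.89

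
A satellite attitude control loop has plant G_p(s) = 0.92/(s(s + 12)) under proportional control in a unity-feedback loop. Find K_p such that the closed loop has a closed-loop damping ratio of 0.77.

Closed-loop characteristic equation: s² + 12s + K_p·0.92 = 0.
So ω_n = √(0.92K_p) and 2ζω_n = 12, giving ζ = 12/(2√(0.92K_p)).
Setting ζ = 0.77: √(0.92K_p) = 12/(2·0.77) = 7.792, so K_p = 60.72/0.92 = 66.

K_p = 66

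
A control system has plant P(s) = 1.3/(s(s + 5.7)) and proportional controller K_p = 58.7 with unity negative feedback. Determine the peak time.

The closed-loop denominator s² + 5.7s + 76.31 gives ω_n = √76.31 = 8.736 and ζ = 5.7/(2ω_n) = 0.3263.
Damped frequency ω_d = ω_n√(1−ζ²) = 8.258 rad/s, so peak time T_p = π/ω_d = 0.38 s.

T_p = 0.38 s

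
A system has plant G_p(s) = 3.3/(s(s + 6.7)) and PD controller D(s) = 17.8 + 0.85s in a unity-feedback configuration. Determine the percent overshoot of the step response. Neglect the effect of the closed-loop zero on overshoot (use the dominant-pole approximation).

8.35%

Forward path: (17.8 + 0.85s)·3.3/(s(s+6.7)). The closed-loop characteristic equation is s² + (6.7 + 3.3·0.85)s + 3.3·17.8 = 0.
That is s² + 9.505s + 58.74 = 0, so ω_n = 7.664 rad/s and ζ = 9.505/(2·7.664) = 0.6201.
%OS = 100·exp(−πζ/√(1−ζ²)) = 8.35%.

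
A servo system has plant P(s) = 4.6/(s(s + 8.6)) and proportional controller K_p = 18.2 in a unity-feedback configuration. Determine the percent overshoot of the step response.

From 1 + K_pP(s) = 0: s² + 8.6s + 83.72 = 0 ⇒ ω_n = 9.15, ζ = 0.47.
%OS = 100·exp(−πζ/√(1−ζ²)) = 100·exp(−π·0.47/√0.7791) = 18.8%.

18.8%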